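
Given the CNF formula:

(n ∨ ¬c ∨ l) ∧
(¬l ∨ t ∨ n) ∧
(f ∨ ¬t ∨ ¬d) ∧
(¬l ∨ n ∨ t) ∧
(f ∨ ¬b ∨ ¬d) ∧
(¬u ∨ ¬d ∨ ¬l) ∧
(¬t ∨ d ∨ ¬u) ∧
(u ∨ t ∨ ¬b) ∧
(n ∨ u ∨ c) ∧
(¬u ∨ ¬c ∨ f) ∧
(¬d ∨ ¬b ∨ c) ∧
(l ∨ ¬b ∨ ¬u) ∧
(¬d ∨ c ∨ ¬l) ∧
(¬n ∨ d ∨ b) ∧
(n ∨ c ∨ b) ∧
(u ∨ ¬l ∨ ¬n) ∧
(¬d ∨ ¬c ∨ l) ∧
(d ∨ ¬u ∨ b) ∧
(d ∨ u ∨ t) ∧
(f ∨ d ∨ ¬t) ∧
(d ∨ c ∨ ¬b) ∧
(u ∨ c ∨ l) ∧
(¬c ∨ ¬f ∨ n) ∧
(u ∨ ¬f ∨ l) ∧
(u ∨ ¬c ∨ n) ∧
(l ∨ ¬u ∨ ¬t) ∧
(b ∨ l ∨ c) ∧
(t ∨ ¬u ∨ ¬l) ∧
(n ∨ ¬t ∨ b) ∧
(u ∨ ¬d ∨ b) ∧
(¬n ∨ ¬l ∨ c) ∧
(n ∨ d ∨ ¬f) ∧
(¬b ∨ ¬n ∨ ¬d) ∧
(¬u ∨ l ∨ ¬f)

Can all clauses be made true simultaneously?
No

No, the formula is not satisfiable.

No assignment of truth values to the variables can make all 34 clauses true simultaneously.

The formula is UNSAT (unsatisfiable).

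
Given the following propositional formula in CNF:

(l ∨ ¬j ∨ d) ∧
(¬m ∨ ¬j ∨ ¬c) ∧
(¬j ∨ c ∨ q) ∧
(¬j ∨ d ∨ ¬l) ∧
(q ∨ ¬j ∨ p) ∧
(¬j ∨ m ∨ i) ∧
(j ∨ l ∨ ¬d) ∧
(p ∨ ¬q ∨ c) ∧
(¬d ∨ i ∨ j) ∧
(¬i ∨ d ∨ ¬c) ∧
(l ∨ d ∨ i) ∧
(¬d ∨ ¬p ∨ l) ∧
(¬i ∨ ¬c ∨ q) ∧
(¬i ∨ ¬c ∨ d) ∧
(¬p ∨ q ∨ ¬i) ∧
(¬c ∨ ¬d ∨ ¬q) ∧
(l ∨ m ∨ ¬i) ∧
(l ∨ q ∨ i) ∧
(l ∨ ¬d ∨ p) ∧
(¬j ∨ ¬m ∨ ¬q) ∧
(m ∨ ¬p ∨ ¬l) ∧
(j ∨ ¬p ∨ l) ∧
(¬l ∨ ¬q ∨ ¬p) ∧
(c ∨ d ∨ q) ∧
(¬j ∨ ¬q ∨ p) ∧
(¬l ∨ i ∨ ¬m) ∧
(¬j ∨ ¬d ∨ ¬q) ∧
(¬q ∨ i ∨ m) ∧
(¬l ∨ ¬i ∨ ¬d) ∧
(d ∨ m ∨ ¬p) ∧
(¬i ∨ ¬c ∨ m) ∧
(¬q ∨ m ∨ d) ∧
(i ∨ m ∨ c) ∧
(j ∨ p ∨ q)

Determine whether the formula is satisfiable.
No

No, the formula is not satisfiable.

No assignment of truth values to the variables can make all 34 clauses true simultaneously.

The formula is UNSAT (unsatisfiable).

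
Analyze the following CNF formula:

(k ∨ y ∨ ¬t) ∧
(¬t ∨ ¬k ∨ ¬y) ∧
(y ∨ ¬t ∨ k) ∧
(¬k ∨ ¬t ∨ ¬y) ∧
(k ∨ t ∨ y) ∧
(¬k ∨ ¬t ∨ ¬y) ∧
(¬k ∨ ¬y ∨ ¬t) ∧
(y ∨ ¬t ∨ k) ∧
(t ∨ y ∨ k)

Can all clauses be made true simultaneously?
Yes

Yes, the formula is satisfiable.

One satisfying assignment is: y=False, t=False, k=True

Verification: With this assignment, all 9 clauses evaluate to true.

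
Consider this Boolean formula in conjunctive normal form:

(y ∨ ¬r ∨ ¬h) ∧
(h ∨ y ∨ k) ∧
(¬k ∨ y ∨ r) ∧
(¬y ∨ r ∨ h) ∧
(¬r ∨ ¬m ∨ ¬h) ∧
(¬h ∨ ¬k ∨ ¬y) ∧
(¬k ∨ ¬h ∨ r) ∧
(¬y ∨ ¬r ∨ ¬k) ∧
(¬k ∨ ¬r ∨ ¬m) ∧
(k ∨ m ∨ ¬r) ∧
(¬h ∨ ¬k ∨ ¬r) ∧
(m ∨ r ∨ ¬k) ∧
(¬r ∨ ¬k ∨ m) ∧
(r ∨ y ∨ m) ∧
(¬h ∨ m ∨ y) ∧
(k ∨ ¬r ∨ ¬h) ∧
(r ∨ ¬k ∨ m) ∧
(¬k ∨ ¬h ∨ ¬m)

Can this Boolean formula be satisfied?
Yes

Yes, the formula is satisfiable.

One satisfying assignment is: r=True, k=False, y=True, h=False, m=True

Verification: With this assignment, all 18 clauses evaluate to true.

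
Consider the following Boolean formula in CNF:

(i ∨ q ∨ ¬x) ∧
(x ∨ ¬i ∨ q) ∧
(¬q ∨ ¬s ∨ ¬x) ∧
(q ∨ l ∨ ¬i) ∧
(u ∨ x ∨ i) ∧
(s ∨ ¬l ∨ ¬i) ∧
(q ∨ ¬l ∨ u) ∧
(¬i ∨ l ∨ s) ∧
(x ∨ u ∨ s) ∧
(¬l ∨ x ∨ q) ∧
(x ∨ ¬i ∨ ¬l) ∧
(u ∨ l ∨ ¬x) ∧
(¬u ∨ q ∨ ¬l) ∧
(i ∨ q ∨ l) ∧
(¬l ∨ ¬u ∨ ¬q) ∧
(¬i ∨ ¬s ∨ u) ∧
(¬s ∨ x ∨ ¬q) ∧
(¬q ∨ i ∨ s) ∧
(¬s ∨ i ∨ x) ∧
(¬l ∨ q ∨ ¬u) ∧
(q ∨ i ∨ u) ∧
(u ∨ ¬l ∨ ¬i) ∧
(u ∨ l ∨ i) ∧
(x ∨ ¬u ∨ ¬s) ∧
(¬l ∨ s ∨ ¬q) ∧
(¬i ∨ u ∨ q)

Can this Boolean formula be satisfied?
No

No, the formula is not satisfiable.

No assignment of truth values to the variables can make all 26 clauses true simultaneously.

The formula is UNSAT (unsatisfiable).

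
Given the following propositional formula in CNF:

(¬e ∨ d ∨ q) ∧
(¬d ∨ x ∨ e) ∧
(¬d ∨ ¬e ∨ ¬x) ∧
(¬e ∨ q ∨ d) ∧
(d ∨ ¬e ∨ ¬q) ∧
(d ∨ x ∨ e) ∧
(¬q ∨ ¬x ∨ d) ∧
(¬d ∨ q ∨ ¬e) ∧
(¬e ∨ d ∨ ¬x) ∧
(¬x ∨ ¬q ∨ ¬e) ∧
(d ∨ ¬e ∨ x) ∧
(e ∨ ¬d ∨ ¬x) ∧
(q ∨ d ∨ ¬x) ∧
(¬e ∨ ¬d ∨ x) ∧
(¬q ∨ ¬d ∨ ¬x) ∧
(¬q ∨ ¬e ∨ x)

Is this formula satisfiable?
No

No, the formula is not satisfiable.

No assignment of truth values to the variables can make all 16 clauses true simultaneously.

The formula is UNSAT (unsatisfiable).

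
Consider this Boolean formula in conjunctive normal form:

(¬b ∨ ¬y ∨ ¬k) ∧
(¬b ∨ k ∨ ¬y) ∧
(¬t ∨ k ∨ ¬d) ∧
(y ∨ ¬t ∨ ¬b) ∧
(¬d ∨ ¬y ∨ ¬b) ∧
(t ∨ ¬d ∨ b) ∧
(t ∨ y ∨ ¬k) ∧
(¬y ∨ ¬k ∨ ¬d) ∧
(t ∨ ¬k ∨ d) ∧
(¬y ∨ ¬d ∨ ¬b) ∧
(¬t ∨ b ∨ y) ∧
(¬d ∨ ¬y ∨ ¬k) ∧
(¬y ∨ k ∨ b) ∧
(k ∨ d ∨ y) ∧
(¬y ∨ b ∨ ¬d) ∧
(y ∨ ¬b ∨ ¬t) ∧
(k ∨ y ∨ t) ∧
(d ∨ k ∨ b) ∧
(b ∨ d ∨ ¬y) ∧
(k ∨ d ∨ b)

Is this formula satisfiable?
No

No, the formula is not satisfiable.

No assignment of truth values to the variables can make all 20 clauses true simultaneously.

The formula is UNSAT (unsatisfiable).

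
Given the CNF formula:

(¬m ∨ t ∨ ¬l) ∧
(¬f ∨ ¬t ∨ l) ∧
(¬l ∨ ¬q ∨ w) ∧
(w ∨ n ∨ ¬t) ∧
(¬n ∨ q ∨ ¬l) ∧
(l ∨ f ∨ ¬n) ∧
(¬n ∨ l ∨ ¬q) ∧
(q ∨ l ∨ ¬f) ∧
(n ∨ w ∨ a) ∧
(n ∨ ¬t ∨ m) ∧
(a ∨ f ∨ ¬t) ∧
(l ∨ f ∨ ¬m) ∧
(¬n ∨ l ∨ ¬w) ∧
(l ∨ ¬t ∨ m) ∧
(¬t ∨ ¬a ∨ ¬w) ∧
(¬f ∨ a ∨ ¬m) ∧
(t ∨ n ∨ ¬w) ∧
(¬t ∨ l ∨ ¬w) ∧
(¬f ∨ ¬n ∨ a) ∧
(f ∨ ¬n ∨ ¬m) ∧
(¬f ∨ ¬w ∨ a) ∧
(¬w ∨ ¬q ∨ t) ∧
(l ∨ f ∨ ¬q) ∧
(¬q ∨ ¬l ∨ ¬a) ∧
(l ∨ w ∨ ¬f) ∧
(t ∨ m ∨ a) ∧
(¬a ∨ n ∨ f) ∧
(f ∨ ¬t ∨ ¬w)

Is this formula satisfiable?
Yes

Yes, the formula is satisfiable.

One satisfying assignment is: t=False, f=True, q=False, l=True, a=True, w=False, n=False, m=False

Verification: With this assignment, all 28 clauses evaluate to true.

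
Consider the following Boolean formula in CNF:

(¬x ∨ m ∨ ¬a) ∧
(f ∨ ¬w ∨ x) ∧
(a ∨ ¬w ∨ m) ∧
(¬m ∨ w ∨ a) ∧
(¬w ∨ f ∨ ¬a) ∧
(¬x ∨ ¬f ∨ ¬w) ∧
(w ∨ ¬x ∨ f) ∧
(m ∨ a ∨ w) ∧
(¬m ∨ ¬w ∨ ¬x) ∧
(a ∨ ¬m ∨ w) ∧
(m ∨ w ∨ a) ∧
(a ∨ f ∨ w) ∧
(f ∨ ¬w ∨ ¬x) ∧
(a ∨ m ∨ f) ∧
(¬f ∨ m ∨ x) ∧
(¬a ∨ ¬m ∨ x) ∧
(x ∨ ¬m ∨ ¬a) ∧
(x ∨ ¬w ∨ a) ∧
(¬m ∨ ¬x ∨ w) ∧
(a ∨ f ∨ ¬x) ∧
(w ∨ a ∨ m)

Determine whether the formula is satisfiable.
Yes

Yes, the formula is satisfiable.

One satisfying assignment is: a=True, w=False, f=False, x=False, m=False

Verification: With this assignment, all 21 clauses evaluate to true.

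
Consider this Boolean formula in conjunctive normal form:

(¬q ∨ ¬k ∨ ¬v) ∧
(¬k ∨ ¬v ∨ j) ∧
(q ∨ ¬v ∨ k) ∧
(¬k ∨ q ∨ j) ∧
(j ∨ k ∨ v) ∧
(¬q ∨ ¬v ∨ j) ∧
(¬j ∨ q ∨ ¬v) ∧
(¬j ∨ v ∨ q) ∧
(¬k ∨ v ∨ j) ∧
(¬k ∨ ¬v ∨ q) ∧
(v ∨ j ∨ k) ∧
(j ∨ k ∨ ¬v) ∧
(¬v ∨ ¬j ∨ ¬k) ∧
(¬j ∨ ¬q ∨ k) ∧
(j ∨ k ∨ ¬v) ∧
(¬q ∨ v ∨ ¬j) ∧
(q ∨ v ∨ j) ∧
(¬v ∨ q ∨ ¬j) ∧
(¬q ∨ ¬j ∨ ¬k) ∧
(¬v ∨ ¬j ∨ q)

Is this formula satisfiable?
No

No, the formula is not satisfiable.

No assignment of truth values to the variables can make all 20 clauses true simultaneously.

The formula is UNSAT (unsatisfiable).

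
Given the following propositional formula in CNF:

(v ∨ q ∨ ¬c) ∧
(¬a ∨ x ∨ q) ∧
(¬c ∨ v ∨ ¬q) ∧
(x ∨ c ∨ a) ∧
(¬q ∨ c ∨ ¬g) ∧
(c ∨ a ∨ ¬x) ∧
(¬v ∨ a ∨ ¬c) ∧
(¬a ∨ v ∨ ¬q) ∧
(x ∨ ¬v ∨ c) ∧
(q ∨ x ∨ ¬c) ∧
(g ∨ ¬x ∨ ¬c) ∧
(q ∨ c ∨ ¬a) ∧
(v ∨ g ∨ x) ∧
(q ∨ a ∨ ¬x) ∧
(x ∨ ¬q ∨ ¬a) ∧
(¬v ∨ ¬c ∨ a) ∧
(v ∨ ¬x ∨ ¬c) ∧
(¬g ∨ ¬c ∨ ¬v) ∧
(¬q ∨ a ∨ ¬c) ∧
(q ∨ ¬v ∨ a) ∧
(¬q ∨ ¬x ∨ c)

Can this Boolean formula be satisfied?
No

No, the formula is not satisfiable.

No assignment of truth values to the variables can make all 21 clauses true simultaneously.

The formula is UNSAT (unsatisfiable).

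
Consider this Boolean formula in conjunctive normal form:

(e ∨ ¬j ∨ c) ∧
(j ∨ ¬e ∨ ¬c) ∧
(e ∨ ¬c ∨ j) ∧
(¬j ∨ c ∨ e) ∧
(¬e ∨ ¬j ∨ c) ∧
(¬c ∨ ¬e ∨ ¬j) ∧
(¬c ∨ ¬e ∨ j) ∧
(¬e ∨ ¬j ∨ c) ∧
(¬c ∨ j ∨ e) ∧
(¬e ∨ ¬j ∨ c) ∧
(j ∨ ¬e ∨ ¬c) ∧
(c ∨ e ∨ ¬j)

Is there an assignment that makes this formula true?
Yes

Yes, the formula is satisfiable.

One satisfying assignment is: j=False, c=False, e=False

Verification: With this assignment, all 12 clauses evaluate to true.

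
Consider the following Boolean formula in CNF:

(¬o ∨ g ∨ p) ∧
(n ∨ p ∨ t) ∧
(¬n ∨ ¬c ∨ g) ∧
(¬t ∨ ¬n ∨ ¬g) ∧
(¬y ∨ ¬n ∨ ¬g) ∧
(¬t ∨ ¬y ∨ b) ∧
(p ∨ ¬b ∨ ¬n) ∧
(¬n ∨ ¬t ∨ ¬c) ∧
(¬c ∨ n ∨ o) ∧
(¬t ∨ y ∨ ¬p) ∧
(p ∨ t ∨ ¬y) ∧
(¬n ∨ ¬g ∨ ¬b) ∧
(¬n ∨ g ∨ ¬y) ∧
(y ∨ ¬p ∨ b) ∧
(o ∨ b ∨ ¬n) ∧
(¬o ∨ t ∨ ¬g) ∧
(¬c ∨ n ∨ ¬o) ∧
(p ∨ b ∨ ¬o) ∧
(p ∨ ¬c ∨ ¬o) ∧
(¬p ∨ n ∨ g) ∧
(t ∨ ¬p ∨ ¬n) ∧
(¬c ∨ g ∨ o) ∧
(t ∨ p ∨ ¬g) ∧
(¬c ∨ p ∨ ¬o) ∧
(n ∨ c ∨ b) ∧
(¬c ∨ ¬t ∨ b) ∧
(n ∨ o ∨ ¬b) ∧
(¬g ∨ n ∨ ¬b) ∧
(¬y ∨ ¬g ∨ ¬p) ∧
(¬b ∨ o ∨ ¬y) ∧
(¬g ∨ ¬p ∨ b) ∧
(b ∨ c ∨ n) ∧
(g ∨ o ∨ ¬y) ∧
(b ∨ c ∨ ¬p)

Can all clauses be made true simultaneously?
No

No, the formula is not satisfiable.

No assignment of truth values to the variables can make all 34 clauses true simultaneously.

The formula is UNSAT (unsatisfiable).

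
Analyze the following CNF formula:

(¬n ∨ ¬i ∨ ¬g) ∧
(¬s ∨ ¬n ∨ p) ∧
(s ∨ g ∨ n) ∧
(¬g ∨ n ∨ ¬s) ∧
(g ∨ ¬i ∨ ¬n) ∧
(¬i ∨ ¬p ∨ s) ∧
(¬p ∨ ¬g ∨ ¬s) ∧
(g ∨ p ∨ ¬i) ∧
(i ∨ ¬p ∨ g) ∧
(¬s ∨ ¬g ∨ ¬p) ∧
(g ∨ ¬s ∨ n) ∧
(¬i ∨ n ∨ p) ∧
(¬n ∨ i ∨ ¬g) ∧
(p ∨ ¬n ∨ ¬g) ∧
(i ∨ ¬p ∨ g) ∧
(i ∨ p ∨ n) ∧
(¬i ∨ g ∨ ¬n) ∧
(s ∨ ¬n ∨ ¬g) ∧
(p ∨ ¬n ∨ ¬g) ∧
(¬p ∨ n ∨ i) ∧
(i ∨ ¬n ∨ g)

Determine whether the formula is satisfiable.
No

No, the formula is not satisfiable.

No assignment of truth values to the variables can make all 21 clauses true simultaneously.

The formula is UNSAT (unsatisfiable).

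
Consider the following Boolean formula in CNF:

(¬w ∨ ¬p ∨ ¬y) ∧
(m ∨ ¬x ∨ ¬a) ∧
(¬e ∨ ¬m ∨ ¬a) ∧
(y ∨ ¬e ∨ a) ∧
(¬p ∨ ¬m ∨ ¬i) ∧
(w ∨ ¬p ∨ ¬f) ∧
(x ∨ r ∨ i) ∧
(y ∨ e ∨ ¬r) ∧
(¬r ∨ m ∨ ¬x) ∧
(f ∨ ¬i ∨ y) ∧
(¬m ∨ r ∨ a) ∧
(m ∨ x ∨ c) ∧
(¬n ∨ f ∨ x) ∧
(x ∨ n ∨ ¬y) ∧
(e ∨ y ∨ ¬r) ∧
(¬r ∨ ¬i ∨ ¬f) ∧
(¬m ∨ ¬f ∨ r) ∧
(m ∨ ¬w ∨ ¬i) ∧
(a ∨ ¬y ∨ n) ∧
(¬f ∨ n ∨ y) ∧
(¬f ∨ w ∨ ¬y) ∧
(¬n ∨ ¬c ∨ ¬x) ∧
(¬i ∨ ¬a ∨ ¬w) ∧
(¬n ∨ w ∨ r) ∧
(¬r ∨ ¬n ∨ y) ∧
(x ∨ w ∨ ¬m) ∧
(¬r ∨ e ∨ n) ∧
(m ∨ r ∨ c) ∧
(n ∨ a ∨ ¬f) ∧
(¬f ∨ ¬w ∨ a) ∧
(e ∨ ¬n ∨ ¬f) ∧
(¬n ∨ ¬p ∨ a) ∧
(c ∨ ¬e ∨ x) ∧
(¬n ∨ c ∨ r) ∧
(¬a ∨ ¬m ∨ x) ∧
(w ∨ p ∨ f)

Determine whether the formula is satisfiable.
Yes

Yes, the formula is satisfiable.

One satisfying assignment is: x=True, c=False, w=True, y=False, r=False, e=False, n=False, p=False, m=True, a=True, i=False, f=False

Verification: With this assignment, all 36 clauses evaluate to true.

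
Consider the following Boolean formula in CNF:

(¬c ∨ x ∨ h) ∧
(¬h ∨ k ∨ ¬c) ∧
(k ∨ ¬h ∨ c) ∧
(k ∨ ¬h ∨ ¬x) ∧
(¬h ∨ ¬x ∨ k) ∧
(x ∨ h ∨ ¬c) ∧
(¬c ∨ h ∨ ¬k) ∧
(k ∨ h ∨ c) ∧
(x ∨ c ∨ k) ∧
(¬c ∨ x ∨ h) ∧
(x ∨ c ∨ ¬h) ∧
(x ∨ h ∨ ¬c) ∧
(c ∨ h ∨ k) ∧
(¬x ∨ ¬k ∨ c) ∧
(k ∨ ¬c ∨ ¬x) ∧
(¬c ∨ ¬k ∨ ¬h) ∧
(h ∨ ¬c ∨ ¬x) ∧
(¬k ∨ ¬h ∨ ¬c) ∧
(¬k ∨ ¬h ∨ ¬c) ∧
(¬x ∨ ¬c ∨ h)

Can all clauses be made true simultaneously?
Yes

Yes, the formula is satisfiable.

One satisfying assignment is: k=True, c=False, x=False, h=False

Verification: With this assignment, all 20 clauses evaluate to true.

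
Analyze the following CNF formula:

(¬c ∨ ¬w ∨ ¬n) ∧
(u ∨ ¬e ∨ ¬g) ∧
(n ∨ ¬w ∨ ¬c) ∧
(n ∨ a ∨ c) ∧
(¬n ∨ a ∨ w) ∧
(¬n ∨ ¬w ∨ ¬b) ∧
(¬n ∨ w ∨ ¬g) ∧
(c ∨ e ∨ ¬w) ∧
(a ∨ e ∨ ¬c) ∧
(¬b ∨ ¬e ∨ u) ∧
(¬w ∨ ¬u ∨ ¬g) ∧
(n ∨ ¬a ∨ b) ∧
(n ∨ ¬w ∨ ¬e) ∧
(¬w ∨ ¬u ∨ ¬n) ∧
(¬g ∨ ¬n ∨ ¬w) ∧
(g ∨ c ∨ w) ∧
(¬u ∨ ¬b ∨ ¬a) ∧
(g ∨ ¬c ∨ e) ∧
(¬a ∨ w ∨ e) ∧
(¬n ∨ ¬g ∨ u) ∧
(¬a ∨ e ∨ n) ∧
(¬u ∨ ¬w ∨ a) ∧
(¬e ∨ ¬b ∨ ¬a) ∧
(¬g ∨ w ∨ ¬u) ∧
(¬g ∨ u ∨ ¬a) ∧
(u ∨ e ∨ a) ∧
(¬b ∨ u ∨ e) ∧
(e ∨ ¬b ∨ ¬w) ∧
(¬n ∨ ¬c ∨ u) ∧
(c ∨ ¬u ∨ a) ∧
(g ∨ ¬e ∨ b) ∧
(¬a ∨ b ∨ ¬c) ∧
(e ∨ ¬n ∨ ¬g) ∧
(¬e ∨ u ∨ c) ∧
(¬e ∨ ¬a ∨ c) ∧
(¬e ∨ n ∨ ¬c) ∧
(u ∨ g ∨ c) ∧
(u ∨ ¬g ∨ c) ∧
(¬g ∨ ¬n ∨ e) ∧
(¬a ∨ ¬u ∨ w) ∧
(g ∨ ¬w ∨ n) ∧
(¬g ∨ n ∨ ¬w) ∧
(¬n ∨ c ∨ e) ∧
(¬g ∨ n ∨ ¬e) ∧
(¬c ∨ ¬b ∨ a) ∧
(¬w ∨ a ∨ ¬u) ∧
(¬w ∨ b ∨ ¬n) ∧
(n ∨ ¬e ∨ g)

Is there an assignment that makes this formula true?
No

No, the formula is not satisfiable.

No assignment of truth values to the variables can make all 48 clauses true simultaneously.

The formula is UNSAT (unsatisfiable).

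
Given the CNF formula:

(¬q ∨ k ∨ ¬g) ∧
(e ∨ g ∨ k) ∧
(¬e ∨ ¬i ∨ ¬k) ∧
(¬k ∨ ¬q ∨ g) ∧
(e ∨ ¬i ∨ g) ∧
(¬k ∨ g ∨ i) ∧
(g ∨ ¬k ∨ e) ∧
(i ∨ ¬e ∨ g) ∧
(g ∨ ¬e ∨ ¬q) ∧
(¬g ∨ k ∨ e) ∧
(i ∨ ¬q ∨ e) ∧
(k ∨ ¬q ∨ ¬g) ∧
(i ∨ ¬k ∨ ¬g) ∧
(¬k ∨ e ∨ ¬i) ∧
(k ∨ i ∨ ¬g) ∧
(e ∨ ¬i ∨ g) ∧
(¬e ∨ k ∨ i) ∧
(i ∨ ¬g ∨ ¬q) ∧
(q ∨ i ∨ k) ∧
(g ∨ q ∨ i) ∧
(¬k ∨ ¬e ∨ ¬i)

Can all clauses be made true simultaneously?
Yes

Yes, the formula is satisfiable.

One satisfying assignment is: k=False, q=False, i=True, g=False, e=True

Verification: With this assignment, all 21 clauses evaluate to true.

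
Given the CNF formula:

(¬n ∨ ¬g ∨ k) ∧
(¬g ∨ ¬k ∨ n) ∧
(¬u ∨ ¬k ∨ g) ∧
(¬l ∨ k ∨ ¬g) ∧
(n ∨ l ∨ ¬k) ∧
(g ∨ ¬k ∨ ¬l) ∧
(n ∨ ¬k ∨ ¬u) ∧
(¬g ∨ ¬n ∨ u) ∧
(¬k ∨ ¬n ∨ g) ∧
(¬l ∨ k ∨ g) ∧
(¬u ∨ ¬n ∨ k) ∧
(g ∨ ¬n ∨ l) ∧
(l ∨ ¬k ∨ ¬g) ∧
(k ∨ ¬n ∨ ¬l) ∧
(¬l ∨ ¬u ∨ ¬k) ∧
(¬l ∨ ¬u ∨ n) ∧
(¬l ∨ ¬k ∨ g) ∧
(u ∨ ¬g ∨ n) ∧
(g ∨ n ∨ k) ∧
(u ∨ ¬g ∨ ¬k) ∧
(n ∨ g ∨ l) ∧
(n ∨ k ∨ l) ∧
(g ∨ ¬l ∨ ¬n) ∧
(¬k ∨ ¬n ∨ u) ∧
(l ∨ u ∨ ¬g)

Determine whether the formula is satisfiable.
No

No, the formula is not satisfiable.

No assignment of truth values to the variables can make all 25 clauses true simultaneously.

The formula is UNSAT (unsatisfiable).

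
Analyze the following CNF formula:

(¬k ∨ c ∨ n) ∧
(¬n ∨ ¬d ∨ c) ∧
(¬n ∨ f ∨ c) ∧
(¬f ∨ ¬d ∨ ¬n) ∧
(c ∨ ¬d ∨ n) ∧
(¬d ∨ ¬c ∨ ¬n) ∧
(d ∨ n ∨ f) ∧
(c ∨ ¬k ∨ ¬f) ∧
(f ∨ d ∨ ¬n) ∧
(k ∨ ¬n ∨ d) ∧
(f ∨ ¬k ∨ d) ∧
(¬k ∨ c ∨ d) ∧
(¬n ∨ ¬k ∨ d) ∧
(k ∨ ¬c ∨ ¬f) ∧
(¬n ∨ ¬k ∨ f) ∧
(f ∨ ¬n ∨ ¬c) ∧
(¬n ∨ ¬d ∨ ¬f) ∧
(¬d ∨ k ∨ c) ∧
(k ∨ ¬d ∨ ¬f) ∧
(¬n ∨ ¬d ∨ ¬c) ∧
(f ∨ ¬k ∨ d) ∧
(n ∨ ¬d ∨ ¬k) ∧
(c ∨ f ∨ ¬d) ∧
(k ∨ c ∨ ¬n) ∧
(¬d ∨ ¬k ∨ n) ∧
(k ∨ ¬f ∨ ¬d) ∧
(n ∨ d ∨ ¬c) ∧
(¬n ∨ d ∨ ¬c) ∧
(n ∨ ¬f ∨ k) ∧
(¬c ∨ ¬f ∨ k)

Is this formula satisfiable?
Yes

Yes, the formula is satisfiable.

One satisfying assignment is: n=False, f=False, d=True, k=False, c=True

Verification: With this assignment, all 30 clauses evaluate to true.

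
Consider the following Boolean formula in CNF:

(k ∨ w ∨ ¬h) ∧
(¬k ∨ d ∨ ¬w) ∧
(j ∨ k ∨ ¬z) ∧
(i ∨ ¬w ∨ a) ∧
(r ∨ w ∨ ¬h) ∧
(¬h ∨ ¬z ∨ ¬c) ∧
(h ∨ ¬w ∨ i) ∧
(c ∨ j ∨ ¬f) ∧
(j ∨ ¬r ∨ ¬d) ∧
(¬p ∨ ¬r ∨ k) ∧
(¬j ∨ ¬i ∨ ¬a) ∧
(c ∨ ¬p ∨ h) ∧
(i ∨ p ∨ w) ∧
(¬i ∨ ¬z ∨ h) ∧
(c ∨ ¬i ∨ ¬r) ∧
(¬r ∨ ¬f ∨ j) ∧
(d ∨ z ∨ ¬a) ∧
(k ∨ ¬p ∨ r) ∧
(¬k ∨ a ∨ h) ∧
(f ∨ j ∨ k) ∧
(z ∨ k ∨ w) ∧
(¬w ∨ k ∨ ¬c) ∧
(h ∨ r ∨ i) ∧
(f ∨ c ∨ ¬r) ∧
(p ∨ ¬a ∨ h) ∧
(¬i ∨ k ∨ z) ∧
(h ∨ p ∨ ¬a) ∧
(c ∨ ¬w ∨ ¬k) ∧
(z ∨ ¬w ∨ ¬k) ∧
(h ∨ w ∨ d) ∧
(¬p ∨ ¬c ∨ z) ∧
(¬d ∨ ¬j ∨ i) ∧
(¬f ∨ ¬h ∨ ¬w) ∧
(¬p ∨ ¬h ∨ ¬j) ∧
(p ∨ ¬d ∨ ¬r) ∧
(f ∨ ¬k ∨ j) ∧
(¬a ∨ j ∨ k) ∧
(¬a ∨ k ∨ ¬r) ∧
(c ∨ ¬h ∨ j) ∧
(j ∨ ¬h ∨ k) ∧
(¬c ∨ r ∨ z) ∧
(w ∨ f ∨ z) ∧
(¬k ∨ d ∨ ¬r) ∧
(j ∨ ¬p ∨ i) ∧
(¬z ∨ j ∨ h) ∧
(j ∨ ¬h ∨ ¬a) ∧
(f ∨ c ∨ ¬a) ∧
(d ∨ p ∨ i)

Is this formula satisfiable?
Yes

Yes, the formula is satisfiable.

One satisfying assignment is: j=True, d=True, r=False, f=False, a=False, w=True, p=False, z=True, c=False, k=False, h=True, i=True

Verification: With this assignment, all 48 clauses evaluate to true.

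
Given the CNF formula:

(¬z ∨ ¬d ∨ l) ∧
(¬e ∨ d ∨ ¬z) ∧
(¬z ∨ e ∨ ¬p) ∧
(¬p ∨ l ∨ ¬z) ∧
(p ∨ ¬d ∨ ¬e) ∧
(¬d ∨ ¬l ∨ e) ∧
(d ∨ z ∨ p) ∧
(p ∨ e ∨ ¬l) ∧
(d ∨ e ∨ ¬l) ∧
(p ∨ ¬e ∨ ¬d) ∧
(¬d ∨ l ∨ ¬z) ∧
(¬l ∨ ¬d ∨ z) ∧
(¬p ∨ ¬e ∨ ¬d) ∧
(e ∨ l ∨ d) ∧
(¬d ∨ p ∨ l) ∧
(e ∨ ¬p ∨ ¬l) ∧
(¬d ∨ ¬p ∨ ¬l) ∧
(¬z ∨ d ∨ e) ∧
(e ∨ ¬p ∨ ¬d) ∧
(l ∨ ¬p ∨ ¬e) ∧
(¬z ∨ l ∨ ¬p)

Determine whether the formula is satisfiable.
Yes

Yes, the formula is satisfiable.

One satisfying assignment is: e=True, d=False, p=True, z=False, l=True

Verification: With this assignment, all 21 clauses evaluate to true.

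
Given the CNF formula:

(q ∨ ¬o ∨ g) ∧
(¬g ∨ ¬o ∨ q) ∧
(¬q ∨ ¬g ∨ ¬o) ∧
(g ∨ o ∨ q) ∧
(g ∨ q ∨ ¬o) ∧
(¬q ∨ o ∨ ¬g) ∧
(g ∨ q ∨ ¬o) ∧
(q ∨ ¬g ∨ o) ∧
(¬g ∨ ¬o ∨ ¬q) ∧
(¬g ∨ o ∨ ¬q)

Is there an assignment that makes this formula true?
Yes

Yes, the formula is satisfiable.

One satisfying assignment is: q=True, o=True, g=False

Verification: With this assignment, all 10 clauses evaluate to true.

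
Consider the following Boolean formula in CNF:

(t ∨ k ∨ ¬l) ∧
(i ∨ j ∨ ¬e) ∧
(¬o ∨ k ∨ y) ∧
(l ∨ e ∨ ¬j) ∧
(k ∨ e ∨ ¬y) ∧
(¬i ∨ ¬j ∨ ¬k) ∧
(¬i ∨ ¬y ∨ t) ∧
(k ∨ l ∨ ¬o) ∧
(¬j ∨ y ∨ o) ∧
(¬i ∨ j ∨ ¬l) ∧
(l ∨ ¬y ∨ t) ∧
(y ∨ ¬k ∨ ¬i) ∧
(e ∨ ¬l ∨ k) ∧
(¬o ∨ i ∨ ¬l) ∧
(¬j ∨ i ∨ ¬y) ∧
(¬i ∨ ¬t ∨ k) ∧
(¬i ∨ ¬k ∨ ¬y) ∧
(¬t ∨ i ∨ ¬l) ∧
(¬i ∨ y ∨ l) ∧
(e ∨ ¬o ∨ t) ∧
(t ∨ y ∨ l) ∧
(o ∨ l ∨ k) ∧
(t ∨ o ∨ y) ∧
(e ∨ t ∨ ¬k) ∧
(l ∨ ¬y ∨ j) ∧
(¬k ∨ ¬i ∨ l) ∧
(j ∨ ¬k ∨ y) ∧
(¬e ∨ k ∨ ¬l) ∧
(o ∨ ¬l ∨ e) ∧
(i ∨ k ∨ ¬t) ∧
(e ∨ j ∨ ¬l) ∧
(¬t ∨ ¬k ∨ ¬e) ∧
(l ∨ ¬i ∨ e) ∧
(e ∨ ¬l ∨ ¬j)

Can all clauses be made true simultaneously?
No

No, the formula is not satisfiable.

No assignment of truth values to the variables can make all 34 clauses true simultaneously.

The formula is UNSAT (unsatisfiable).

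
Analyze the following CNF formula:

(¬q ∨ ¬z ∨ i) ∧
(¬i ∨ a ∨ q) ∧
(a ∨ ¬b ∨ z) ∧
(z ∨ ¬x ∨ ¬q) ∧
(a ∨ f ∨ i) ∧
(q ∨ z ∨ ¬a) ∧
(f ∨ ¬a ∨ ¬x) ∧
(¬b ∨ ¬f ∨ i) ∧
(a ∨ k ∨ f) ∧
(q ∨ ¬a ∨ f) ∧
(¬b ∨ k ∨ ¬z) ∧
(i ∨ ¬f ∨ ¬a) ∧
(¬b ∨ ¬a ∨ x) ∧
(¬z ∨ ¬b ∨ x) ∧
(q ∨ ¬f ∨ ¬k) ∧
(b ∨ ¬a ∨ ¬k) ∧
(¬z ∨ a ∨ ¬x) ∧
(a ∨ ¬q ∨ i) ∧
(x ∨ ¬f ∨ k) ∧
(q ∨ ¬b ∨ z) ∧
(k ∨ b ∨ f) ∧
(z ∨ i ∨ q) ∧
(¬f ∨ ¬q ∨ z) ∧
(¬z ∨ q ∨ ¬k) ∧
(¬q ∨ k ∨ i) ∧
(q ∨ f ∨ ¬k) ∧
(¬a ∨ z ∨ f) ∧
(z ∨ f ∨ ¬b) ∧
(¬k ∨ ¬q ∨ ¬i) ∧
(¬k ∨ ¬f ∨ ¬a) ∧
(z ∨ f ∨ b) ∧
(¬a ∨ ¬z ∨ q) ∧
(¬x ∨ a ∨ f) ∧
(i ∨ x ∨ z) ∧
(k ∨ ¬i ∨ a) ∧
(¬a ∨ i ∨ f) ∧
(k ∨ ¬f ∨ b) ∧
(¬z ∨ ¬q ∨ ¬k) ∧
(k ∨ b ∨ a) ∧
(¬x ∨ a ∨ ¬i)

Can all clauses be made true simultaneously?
No

No, the formula is not satisfiable.

No assignment of truth values to the variables can make all 40 clauses true simultaneously.

The formula is UNSAT (unsatisfiable).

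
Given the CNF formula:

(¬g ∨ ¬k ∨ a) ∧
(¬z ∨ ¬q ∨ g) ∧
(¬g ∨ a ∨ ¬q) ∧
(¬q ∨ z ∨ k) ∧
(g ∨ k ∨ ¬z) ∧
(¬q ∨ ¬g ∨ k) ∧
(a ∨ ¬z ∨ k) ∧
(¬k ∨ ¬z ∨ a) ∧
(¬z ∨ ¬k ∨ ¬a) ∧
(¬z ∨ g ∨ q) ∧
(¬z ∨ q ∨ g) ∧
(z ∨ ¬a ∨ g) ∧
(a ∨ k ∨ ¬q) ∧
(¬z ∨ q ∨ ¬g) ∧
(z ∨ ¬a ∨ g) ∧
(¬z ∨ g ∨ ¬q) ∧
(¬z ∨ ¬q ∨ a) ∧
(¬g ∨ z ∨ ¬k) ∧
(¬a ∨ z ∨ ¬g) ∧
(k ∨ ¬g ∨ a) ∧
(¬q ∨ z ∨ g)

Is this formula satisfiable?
Yes

Yes, the formula is satisfiable.

One satisfying assignment is: q=False, k=False, g=False, a=False, z=False

Verification: With this assignment, all 21 clauses evaluate to true.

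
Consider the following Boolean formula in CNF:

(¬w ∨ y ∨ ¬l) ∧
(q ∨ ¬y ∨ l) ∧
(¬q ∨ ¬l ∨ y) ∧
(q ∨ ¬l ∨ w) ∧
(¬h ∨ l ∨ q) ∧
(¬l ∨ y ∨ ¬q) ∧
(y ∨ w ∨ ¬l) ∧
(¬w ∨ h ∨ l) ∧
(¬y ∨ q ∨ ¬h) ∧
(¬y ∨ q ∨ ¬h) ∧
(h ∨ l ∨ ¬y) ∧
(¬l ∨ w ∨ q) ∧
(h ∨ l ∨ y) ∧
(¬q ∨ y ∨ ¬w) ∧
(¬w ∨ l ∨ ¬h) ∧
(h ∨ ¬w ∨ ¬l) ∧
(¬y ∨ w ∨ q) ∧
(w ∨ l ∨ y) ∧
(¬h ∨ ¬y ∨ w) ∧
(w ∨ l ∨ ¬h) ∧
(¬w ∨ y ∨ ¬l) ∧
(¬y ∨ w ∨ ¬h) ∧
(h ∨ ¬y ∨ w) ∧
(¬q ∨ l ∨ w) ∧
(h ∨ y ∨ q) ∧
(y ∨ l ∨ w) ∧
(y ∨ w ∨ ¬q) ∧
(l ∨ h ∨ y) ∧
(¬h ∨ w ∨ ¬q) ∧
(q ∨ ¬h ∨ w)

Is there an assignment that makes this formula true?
Yes

Yes, the formula is satisfiable.

One satisfying assignment is: h=True, l=True, y=True, q=True, w=True

Verification: With this assignment, all 30 clauses evaluate to true.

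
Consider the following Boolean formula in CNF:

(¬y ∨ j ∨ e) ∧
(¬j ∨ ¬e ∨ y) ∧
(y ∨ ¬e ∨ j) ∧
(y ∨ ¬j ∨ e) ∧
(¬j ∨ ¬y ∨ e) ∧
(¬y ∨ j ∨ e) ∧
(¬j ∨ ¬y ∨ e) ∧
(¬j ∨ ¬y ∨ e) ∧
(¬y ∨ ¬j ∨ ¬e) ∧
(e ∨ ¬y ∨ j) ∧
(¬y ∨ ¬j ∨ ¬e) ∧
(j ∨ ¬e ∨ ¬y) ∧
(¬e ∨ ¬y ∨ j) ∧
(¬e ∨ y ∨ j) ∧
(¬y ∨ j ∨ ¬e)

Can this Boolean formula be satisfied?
Yes

Yes, the formula is satisfiable.

One satisfying assignment is: e=False, j=False, y=False

Verification: With this assignment, all 15 clauses evaluate to true.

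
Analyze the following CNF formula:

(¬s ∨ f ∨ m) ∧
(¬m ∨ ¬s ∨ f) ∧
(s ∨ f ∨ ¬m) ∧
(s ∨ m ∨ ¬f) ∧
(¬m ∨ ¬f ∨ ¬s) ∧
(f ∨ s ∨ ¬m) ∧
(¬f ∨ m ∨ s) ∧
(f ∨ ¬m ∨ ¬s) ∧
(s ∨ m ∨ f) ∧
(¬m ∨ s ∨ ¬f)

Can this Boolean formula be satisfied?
Yes

Yes, the formula is satisfiable.

One satisfying assignment is: m=False, f=True, s=True

Verification: With this assignment, all 10 clauses evaluate to true.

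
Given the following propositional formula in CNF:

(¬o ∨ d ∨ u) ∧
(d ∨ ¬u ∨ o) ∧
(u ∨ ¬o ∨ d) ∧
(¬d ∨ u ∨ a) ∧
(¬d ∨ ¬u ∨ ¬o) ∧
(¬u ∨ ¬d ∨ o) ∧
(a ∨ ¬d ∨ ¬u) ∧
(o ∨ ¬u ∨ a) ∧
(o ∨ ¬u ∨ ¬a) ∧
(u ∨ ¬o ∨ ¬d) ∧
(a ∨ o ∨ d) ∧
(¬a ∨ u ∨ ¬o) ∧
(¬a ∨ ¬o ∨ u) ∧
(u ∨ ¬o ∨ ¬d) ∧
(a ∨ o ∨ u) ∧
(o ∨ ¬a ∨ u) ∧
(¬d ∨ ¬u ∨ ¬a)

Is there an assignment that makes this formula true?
Yes

Yes, the formula is satisfiable.

One satisfying assignment is: u=True, o=True, a=False, d=False

Verification: With this assignment, all 17 clauses evaluate to true.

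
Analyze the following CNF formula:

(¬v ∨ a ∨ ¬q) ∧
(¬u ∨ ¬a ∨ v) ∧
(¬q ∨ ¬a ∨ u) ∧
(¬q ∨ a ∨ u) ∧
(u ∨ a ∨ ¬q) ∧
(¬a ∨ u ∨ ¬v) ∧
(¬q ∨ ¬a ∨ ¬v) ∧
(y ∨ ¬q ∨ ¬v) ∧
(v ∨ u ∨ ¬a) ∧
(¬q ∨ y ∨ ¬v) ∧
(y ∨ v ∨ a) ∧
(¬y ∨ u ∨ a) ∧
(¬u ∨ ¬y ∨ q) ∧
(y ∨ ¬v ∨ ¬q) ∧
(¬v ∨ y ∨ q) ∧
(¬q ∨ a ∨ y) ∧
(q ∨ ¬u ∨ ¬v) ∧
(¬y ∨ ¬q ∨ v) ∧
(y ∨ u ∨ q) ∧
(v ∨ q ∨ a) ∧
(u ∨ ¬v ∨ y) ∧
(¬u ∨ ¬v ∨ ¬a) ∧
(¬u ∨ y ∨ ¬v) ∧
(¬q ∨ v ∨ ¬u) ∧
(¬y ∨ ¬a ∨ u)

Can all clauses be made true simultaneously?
No

No, the formula is not satisfiable.

No assignment of truth values to the variables can make all 25 clauses true simultaneously.

The formula is UNSAT (unsatisfiable).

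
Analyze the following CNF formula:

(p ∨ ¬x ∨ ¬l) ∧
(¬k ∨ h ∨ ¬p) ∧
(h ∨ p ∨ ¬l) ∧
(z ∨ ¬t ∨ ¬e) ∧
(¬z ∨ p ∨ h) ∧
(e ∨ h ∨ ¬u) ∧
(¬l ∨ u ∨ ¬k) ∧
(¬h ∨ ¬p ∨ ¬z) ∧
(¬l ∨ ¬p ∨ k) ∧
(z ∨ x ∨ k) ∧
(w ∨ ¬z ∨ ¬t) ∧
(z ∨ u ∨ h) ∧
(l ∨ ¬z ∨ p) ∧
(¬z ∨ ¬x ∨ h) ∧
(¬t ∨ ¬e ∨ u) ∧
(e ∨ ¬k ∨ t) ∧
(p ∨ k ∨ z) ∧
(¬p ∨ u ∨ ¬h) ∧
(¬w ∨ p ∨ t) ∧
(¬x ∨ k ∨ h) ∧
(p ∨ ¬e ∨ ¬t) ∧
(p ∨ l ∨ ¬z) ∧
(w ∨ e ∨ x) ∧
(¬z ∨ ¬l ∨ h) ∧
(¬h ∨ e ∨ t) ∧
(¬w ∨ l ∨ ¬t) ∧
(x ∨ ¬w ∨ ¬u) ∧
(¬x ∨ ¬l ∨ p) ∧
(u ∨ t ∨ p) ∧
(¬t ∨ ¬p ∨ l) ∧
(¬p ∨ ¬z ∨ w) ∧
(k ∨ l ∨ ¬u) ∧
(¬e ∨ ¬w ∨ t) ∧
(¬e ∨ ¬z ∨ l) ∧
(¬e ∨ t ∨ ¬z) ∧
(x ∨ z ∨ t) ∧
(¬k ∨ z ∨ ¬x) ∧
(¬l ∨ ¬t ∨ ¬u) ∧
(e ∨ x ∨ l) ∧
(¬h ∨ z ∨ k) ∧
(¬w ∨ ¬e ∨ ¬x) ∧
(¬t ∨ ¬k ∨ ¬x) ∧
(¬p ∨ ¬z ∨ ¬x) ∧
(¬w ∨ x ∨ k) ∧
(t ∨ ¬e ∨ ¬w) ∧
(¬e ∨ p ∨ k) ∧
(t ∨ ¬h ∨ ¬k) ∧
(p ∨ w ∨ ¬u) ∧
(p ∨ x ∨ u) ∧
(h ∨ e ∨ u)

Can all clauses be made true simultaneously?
No

No, the formula is not satisfiable.

No assignment of truth values to the variables can make all 50 clauses true simultaneously.

The formula is UNSAT (unsatisfiable).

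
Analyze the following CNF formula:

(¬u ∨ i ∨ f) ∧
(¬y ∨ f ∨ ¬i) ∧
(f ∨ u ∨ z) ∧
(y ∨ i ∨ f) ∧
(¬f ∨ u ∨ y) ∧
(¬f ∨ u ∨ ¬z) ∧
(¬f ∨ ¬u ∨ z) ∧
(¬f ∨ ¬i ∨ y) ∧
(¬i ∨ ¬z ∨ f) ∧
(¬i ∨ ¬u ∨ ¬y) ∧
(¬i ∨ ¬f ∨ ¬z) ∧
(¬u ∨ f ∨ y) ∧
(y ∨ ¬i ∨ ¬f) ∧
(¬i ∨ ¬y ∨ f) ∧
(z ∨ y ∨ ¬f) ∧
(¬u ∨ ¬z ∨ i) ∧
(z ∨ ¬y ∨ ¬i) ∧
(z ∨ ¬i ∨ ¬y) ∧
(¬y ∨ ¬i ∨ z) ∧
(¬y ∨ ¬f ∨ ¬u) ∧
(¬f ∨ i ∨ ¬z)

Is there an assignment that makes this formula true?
Yes

Yes, the formula is satisfiable.

One satisfying assignment is: y=True, f=False, i=False, z=True, u=False

Verification: With this assignment, all 21 clauses evaluate to true.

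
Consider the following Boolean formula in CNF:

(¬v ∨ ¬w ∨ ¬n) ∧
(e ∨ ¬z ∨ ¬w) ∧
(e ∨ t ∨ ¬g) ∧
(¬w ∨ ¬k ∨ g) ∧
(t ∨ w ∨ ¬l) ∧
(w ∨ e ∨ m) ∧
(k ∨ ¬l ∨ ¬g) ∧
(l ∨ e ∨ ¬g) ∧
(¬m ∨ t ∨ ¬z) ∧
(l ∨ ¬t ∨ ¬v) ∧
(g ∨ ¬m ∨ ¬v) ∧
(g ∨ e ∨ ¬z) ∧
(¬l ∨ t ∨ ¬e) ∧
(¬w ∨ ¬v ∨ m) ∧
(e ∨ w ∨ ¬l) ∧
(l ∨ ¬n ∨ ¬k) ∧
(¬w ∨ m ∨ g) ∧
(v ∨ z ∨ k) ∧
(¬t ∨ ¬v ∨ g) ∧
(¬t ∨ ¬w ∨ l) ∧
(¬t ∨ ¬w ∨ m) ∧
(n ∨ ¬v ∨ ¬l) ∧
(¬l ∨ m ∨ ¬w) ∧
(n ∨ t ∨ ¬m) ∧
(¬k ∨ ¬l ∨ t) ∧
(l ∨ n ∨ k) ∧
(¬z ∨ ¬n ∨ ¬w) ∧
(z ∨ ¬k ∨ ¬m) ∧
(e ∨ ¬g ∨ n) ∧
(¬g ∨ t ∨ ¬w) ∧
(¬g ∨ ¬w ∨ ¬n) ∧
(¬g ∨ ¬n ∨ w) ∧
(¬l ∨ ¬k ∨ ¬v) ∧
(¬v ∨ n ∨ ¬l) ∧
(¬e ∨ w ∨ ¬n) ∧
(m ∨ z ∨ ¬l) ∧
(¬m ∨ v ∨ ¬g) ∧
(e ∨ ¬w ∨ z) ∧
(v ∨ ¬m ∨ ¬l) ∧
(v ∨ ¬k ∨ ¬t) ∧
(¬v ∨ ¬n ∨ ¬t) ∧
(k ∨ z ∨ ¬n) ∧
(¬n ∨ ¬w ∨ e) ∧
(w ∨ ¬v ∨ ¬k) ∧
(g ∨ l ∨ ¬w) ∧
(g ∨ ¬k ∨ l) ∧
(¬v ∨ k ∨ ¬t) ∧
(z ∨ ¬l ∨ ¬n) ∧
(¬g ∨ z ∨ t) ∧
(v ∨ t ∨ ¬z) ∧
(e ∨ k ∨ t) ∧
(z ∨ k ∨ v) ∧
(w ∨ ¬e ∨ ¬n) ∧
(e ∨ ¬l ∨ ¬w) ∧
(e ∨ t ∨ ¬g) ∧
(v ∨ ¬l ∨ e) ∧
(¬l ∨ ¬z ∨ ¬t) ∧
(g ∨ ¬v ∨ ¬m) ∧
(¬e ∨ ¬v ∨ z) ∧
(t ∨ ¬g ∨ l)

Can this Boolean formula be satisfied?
No

No, the formula is not satisfiable.

No assignment of truth values to the variables can make all 60 clauses true simultaneously.

The formula is UNSAT (unsatisfiable).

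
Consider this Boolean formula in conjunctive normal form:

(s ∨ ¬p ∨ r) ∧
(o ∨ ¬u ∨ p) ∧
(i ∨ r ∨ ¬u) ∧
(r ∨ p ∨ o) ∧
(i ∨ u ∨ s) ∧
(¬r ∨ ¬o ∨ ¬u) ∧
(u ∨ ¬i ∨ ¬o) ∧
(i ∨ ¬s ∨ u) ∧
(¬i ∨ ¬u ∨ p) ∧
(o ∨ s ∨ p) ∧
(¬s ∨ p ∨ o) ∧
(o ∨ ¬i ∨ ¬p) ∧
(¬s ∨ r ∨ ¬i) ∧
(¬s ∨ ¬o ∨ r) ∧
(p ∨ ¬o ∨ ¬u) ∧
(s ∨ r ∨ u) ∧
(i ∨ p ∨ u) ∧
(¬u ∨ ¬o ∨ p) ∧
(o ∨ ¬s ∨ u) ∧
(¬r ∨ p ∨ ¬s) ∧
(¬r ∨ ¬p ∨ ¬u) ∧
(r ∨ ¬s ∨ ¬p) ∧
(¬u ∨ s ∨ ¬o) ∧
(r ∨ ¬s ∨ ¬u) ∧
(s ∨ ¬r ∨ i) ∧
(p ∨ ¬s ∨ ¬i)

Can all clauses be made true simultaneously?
No

No, the formula is not satisfiable.

No assignment of truth values to the variables can make all 26 clauses true simultaneously.

The formula is UNSAT (unsatisfiable).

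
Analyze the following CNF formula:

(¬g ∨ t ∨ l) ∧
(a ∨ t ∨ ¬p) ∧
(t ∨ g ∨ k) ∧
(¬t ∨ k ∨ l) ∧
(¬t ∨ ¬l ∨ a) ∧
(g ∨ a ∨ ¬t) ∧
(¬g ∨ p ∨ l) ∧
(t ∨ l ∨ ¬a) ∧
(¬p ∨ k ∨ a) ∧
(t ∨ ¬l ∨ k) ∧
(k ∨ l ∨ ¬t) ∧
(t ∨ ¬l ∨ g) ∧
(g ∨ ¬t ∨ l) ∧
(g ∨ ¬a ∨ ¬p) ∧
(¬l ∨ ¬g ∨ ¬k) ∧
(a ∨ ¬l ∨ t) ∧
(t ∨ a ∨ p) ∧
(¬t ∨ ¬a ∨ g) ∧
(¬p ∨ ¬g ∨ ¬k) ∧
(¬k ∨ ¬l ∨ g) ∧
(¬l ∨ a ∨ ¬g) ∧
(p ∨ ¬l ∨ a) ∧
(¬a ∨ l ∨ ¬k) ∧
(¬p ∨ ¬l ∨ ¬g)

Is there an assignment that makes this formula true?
Yes

Yes, the formula is satisfiable.

One satisfying assignment is: l=True, g=True, k=False, a=True, t=True, p=False

Verification: With this assignment, all 24 clauses evaluate to true.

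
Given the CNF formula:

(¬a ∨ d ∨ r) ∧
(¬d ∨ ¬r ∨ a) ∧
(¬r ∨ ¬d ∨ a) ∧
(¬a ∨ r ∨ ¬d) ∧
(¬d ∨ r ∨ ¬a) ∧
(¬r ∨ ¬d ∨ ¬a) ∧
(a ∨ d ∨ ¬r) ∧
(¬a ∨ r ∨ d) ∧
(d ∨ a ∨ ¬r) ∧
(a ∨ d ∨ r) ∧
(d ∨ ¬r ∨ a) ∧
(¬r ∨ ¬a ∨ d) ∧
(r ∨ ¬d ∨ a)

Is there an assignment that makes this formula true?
No

No, the formula is not satisfiable.

No assignment of truth values to the variables can make all 13 clauses true simultaneously.

The formula is UNSAT (unsatisfiable).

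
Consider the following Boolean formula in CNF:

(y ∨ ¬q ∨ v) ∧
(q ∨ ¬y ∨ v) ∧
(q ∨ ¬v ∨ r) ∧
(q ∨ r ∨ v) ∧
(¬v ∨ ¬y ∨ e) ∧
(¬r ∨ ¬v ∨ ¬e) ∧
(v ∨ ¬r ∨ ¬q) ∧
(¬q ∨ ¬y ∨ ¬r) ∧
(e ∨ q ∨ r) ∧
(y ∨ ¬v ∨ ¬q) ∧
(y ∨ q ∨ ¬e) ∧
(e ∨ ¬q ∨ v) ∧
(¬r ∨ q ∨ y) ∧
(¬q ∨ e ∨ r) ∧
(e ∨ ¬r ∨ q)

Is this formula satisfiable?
Yes

Yes, the formula is satisfiable.

One satisfying assignment is: r=False, q=True, y=True, v=True, e=True

Verification: With this assignment, all 15 clauses evaluate to true.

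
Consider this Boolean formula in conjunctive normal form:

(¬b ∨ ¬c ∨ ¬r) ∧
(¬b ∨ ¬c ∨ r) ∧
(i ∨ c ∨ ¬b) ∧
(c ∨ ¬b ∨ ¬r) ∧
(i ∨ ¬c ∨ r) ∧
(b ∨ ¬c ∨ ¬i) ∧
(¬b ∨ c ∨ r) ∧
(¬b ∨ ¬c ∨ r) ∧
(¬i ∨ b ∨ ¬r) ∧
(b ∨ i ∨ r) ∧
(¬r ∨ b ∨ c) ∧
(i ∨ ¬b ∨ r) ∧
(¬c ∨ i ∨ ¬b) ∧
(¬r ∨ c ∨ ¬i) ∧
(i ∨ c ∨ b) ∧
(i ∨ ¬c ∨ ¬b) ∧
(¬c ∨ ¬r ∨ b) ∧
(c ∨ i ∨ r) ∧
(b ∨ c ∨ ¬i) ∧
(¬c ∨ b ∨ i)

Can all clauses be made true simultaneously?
No

No, the formula is not satisfiable.

No assignment of truth values to the variables can make all 20 clauses true simultaneously.

The formula is UNSAT (unsatisfiable).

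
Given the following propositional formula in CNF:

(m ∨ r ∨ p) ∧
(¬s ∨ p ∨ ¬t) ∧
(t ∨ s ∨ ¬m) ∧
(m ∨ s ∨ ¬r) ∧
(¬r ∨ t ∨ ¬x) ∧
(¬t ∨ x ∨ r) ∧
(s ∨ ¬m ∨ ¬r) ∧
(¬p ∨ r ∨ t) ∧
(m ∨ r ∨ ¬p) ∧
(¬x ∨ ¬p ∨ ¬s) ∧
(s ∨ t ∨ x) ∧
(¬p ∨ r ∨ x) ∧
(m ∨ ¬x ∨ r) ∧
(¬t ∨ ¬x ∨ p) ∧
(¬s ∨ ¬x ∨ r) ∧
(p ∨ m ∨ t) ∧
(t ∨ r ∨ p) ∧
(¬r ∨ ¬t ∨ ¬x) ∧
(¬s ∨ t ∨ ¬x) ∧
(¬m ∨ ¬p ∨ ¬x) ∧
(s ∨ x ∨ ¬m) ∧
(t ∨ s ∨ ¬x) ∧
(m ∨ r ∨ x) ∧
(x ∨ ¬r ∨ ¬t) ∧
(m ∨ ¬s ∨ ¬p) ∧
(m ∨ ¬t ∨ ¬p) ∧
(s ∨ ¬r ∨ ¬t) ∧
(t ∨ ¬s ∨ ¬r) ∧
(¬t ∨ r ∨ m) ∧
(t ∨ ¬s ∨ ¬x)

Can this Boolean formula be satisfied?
No

No, the formula is not satisfiable.

No assignment of truth values to the variables can make all 30 clauses true simultaneously.

The formula is UNSAT (unsatisfiable).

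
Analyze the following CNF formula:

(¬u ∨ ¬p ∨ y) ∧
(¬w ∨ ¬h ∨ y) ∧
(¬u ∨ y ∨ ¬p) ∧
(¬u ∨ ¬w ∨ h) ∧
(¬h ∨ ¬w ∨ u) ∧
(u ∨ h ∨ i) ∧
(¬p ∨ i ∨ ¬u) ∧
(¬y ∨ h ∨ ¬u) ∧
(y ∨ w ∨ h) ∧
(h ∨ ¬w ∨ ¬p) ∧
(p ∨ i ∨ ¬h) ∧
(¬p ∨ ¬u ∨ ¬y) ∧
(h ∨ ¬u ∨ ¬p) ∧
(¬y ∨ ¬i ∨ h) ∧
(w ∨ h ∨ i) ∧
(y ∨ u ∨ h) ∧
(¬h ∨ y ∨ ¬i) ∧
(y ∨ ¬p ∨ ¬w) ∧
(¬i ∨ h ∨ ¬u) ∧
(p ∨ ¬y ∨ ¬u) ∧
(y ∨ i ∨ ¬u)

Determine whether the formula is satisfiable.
Yes

Yes, the formula is satisfiable.

One satisfying assignment is: y=True, h=True, w=False, u=False, p=False, i=True

Verification: With this assignment, all 21 clauses evaluate to true.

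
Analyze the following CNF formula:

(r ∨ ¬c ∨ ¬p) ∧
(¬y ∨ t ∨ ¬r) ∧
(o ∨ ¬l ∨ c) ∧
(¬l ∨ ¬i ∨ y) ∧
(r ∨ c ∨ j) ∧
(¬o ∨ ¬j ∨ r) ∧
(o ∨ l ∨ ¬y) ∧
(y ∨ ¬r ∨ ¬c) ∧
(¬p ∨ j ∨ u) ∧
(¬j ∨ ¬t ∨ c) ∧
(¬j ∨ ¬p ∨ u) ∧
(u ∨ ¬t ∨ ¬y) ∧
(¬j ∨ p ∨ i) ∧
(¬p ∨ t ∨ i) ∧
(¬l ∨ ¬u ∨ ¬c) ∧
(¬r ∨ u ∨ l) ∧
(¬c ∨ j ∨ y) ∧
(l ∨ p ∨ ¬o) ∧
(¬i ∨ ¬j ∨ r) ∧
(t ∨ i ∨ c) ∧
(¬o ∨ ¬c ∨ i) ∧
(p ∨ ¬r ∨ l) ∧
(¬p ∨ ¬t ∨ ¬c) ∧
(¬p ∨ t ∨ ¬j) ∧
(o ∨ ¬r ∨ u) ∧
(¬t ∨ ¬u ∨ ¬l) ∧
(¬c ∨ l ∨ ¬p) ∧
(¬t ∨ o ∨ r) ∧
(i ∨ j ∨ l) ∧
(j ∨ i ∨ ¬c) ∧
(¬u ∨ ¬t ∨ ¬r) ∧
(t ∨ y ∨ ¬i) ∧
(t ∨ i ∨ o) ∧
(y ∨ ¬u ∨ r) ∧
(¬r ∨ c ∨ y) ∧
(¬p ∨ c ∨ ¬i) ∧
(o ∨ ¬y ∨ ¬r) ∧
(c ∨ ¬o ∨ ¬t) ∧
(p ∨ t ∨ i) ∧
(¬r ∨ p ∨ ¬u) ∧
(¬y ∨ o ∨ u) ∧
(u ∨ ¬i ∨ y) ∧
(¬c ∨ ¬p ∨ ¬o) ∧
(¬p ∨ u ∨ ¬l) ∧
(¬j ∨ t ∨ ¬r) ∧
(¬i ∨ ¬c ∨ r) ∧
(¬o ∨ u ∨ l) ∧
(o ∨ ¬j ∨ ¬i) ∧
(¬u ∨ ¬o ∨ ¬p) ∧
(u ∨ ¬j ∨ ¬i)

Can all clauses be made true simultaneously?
No

No, the formula is not satisfiable.

No assignment of truth values to the variables can make all 50 clauses true simultaneously.

The formula is UNSAT (unsatisfiable).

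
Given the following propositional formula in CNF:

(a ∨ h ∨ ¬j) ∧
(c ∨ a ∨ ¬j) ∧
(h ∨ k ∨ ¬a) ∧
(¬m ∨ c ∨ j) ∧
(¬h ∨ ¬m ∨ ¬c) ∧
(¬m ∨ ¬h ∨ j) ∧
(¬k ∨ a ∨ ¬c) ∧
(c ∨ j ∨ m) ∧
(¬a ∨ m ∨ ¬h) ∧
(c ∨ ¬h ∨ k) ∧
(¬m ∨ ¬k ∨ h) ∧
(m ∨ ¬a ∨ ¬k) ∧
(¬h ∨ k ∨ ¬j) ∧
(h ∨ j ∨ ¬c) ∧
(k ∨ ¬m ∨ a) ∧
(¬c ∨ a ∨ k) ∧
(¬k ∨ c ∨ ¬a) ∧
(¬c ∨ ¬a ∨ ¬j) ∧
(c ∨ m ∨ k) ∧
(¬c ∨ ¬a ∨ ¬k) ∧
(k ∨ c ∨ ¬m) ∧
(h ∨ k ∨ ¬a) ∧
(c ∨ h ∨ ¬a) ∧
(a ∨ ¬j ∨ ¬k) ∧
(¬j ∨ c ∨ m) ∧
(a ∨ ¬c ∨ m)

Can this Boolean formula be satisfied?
No

No, the formula is not satisfiable.

No assignment of truth values to the variables can make all 26 clauses true simultaneously.

The formula is UNSAT (unsatisfiable).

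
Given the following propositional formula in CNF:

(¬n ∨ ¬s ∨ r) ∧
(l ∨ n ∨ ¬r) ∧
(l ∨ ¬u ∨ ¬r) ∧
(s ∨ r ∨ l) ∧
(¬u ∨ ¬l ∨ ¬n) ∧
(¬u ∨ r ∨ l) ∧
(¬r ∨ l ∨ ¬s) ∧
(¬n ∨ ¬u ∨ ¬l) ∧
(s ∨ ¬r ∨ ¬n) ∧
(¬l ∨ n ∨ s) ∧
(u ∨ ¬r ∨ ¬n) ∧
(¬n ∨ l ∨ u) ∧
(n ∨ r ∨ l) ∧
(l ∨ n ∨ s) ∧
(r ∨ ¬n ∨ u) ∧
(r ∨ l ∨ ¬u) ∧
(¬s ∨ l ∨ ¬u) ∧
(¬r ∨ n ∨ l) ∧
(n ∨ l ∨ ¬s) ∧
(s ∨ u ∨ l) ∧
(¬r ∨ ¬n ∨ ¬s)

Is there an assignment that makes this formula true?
Yes

Yes, the formula is satisfiable.

One satisfying assignment is: s=True, l=True, r=False, n=False, u=False

Verification: With this assignment, all 21 clauses evaluate to true.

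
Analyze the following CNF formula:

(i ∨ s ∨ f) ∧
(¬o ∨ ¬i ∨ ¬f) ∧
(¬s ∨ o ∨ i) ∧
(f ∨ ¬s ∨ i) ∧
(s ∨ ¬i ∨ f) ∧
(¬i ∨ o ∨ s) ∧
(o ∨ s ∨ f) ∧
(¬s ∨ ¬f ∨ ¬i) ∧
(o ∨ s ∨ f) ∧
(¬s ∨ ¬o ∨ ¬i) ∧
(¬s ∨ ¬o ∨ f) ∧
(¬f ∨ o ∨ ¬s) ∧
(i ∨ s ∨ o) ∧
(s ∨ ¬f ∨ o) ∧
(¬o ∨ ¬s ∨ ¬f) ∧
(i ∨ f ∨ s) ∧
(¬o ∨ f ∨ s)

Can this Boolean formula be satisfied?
Yes

Yes, the formula is satisfiable.

One satisfying assignment is: o=False, s=True, f=False, i=True

Verification: With this assignment, all 17 clauses evaluate to true.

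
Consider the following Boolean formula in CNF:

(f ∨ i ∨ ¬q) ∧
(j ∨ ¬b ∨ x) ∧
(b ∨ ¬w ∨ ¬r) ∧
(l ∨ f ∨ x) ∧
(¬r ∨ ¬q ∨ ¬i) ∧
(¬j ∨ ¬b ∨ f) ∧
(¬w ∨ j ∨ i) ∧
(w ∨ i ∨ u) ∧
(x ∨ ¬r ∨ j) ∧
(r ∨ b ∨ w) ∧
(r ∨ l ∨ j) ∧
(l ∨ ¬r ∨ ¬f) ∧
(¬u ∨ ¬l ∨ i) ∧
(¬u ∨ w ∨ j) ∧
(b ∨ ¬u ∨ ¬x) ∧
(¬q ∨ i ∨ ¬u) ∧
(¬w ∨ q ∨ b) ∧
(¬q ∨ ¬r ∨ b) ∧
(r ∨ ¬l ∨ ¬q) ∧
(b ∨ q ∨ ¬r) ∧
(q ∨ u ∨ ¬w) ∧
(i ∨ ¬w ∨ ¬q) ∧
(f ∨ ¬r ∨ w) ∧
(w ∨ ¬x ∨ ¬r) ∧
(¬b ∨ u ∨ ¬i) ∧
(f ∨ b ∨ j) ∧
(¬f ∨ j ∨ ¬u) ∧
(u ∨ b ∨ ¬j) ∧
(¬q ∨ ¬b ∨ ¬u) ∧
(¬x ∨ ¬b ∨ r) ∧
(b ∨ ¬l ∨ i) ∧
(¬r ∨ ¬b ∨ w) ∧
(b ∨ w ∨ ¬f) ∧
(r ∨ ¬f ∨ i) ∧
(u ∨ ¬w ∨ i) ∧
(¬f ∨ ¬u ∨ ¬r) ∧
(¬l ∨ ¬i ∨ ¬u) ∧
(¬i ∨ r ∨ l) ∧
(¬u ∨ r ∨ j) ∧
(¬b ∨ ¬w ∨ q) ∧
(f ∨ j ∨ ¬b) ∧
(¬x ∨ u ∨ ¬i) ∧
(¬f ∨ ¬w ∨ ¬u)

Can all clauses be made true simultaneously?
No

No, the formula is not satisfiable.

No assignment of truth values to the variables can make all 43 clauses true simultaneously.

The formula is UNSAT (unsatisfiable).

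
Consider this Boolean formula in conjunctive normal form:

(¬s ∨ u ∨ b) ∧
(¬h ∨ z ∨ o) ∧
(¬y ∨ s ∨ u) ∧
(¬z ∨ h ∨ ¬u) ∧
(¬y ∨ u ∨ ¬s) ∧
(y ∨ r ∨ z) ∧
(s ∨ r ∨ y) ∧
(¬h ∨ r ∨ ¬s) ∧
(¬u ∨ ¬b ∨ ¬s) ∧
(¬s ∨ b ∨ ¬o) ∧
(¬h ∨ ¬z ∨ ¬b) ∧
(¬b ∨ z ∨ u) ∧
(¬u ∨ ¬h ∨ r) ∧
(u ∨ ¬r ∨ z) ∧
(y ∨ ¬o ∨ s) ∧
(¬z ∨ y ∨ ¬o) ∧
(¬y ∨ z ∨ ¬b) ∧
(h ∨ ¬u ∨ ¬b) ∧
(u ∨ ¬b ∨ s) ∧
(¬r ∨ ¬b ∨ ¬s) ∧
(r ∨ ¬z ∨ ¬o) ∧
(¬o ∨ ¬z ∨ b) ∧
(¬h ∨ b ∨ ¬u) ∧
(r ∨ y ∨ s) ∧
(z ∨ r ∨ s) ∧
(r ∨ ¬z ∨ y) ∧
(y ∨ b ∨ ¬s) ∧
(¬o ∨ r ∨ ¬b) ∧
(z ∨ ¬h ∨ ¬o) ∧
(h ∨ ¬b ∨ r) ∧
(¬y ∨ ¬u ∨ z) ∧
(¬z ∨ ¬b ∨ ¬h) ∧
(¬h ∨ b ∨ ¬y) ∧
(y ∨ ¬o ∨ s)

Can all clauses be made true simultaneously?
Yes

Yes, the formula is satisfiable.

One satisfying assignment is: s=False, r=True, o=False, h=False, u=True, z=False, y=False, b=False

Verification: With this assignment, all 34 clauses evaluate to true.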